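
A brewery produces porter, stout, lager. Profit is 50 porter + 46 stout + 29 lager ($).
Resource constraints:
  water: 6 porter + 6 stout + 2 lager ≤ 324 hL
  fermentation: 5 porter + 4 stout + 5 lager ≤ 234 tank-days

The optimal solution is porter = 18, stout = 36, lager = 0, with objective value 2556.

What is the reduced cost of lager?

At the optimum: water uses 324 of 324 (binding); fermentation uses 234 of 234 (binding).
Dual feasibility on the basic columns requires 6·y_water + 5·y_fermentation = 50, 6·y_water + 4·y_fermentation = 46.
→ y_water = 5 and y_fermentation = 4.
Reduced cost of lager: c₃ − yᵀa₃ = 29 − (5·2 + 4·5) = 29 − 30 = -1.

-1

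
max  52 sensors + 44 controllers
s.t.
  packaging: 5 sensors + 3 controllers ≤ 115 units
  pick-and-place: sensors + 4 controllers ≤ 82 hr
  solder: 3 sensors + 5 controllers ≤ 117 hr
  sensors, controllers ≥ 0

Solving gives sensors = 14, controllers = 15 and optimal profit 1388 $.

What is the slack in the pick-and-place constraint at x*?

8

pick-and-place used = 1·14 + 4·15 = 74; slack = 82 − 74 = 8.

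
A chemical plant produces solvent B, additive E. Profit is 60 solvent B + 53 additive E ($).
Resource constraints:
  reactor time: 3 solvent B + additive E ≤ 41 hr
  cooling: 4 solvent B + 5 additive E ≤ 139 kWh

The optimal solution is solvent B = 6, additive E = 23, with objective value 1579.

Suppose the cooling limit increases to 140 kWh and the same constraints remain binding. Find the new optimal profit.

At the optimum: reactor time uses 41 of 41 (binding); cooling uses 139 of 139 (binding).
From A_Bᵀ y = c: 3·y_reactor time + 4·y_cooling = 60; 1·y_reactor time + 5·y_cooling = 53.
→ y_reactor time = 8 and y_cooling = 9.
Δz = y_cooling·Δb = 9 × (1) = 9, so new z* = 1579 + 9 = 1588.

1588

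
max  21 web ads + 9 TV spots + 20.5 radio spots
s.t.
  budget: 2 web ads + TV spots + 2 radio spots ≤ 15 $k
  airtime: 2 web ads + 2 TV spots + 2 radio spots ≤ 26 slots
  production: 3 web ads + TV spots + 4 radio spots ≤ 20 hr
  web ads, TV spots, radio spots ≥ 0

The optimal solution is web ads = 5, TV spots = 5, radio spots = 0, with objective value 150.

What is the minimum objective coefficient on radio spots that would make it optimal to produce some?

Check each constraint at x*: budget 15/15 (tight); airtime 20/26 (slack 6); production 20/20 (tight).
Slack constraints have shadow price 0 (complementary slackness).
The binding rows give the dual system: 2·y_budget + 3·y_production = 21 and 1·y_budget + 1·y_production = 9.
This yields shadow prices y_budget = 6, y_production = 3.
radio spots enters the basis when its profit ≥ yᵀa₃ = 6·2 + 3·4 = 24.

24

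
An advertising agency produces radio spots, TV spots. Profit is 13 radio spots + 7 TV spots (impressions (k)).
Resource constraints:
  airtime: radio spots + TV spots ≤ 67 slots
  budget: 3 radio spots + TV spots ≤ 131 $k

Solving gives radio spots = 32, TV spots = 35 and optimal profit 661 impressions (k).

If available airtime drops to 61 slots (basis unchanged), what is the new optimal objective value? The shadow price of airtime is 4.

Δb = -6, so new z* = 661 + (4)·(-6) = 661 − 24 = 637.

637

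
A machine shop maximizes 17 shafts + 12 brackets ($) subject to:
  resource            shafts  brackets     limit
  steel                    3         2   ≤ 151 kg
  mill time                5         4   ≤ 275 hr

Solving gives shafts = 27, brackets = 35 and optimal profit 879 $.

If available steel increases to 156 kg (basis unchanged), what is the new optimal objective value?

Check each constraint at x*: steel 151/151 (tight); mill time 275/275 (tight).
Dual feasibility on the basic columns requires 3·y_steel + 5·y_mill time = 17, 2·y_steel + 4·y_mill time = 12.
→ y_steel = 4 and y_mill time = 1.
Δz = y_steel·Δb = 4 × (5) = 20, so new z* = 879 + 20 = 899.

899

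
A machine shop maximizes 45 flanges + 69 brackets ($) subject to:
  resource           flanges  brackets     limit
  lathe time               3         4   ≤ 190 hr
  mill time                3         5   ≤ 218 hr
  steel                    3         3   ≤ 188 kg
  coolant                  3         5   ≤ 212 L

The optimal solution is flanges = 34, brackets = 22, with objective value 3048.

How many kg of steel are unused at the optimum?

20

steel used = 3·34 + 3·22 = 168; slack = 188 − 168 = 20.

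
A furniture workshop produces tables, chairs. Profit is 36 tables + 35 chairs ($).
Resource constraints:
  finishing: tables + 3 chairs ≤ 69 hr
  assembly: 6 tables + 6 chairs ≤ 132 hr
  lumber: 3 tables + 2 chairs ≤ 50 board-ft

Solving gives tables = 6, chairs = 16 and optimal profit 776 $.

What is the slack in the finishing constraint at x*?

finishing used = 1·6 + 3·16 = 54; slack = 69 − 54 = 15.

15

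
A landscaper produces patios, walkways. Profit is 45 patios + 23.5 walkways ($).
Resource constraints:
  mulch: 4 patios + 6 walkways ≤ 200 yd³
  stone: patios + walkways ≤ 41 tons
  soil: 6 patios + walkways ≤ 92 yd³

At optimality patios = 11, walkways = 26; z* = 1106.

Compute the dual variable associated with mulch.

Binding: mulch and soil. Non-binding: stone (4 unused).
Slack constraints have shadow price 0 (complementary slackness).
The binding rows give the dual system: 4·y_mulch + 6·y_soil = 45 and 6·y_mulch + 1·y_soil = 23.5.
This yields shadow prices y_mulch = 3, y_soil = 5.5.
Shadow price of mulch = 3.

3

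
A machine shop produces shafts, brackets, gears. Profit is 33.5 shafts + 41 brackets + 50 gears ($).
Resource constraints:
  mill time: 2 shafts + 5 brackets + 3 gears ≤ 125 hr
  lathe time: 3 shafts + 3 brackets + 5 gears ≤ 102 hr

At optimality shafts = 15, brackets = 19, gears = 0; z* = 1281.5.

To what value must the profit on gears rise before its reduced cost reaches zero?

55

Both mill time and lathe time are binding at x*.
From A_Bᵀ y = c: 2·y_mill time + 3·y_lathe time = 33.5; 5·y_mill time + 3·y_lathe time = 41.
→ y_mill time = 2.5 and y_lathe time = 9.5.
gears enters the basis when its profit ≥ yᵀa₃ = 2.5·3 + 9.5·5 = 55.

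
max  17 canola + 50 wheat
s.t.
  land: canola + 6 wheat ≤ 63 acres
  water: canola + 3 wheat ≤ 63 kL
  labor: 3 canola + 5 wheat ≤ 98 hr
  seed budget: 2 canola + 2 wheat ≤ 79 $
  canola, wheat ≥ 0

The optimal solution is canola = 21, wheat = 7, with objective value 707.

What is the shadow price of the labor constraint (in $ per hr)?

Binding: land and labor. Non-binding: water (21 unused), seed budget (23 unused).
Slack constraints have shadow price 0 (complementary slackness).
Dual feasibility on the basic columns requires 1·y_land + 3·y_labor = 17, 6·y_land + 5·y_labor = 50.
This yields shadow prices y_land = 5, y_labor = 4.
Shadow price of labor = 4.

4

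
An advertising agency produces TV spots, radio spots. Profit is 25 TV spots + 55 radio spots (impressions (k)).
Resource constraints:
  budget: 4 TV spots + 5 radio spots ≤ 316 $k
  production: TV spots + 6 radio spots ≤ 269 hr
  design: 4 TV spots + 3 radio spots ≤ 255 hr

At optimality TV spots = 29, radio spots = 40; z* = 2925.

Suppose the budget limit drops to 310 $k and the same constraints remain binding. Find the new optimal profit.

Check each constraint at x*: budget 316/316 (tight); production 269/269 (tight); design 236/255 (slack 19).
Slack constraints have shadow price 0 (complementary slackness).
The binding rows give the dual system: 4·y_budget + 1·y_production = 25 and 5·y_budget + 6·y_production = 55.
This yields shadow prices y_budget = 5, y_production = 5.
Δz = y_budget·Δb = 5 × (-6) = -30, so new z* = 2925 − 30 = 2895.

2895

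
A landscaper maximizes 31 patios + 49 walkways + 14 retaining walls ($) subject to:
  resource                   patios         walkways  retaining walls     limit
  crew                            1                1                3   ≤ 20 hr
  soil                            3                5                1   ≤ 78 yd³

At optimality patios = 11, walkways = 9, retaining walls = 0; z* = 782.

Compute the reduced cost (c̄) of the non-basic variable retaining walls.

-7

Check each constraint at x*: crew 20/20 (tight); soil 78/78 (tight).
The binding rows give the dual system: 1·y_crew + 3·y_soil = 31 and 1·y_crew + 5·y_soil = 49.
This yields shadow prices y_crew = 4, y_soil = 9.
Reduced cost of retaining walls: c₃ − yᵀa₃ = 14 − (4·3 + 9·1) = 14 − 21 = -7.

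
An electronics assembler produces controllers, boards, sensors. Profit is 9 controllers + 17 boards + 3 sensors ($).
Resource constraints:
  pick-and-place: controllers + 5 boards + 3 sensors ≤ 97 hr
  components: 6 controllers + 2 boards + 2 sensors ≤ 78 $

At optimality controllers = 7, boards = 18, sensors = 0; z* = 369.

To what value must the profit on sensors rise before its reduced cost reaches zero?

11

Both pick-and-place and components are binding at x*.
Dual feasibility on the basic columns requires 1·y_pick-and-place + 6·y_components = 9, 5·y_pick-and-place + 2·y_components = 17.
This yields shadow prices y_pick-and-place = 3, y_components = 1.
sensors enters the basis when its profit ≥ yᵀa₃ = 3·3 + 1·2 = 11.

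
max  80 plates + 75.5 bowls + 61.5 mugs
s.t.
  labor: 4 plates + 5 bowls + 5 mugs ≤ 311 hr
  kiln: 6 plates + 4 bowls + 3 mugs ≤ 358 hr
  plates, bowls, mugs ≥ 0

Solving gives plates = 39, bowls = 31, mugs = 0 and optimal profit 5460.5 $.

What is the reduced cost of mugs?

-7

Check each constraint at x*: labor 311/311 (tight); kiln 358/358 (tight).
The binding rows give the dual system: 4·y_labor + 6·y_kiln = 80 and 5·y_labor + 4·y_kiln = 75.5.
→ y_labor = 9.5 and y_kiln = 7.
Reduced cost of mugs: c₃ − yᵀa₃ = 61.5 − (9.5·5 + 7·3) = 61.5 − 68.5 = -7.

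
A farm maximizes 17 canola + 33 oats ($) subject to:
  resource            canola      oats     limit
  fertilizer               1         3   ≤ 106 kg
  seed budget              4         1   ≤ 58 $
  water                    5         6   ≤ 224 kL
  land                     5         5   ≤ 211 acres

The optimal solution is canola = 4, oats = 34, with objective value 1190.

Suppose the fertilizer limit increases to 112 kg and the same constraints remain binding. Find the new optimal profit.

Binding: fertilizer and water. Non-binding: seed budget (8 unused), land (21 unused).
Since seed budget, land are not tight, their duals are 0.
From A_Bᵀ y = c: 1·y_fertilizer + 5·y_water = 17; 3·y_fertilizer + 6·y_water = 33.
Solving: y_fertilizer = 7, y_water = 2.
Δz = y_fertilizer·Δb = 7 × (6) = 42, so new z* = 1190 + 42 = 1232.

1232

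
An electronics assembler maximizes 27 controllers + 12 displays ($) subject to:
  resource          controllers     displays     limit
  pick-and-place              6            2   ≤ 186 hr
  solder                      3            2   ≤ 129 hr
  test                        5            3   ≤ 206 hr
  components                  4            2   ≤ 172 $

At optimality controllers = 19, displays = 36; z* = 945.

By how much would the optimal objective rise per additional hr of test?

Binding: pick-and-place and solder. Non-binding: test (3 unused), components (24 unused).
By complementary slackness, y = 0 for the non-binding constraints.
Dual feasibility on the basic columns requires 6·y_pick-and-place + 3·y_solder = 27, 2·y_pick-and-place + 2·y_solder = 12.
Solving: y_pick-and-place = 3, y_solder = 3.
Shadow price of test = 0.

0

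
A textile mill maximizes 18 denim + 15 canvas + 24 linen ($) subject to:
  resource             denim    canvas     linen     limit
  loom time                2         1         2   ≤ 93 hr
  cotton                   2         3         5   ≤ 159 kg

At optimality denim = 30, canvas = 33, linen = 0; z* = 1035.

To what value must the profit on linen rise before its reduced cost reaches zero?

Check each constraint at x*: loom time 93/93 (tight); cotton 159/159 (tight).
From A_Bᵀ y = c: 2·y_loom time + 2·y_cotton = 18; 1·y_loom time + 3·y_cotton = 15.
→ y_loom time = 6 and y_cotton = 3.
linen enters the basis when its profit ≥ yᵀa₃ = 6·2 + 3·5 = 27.

27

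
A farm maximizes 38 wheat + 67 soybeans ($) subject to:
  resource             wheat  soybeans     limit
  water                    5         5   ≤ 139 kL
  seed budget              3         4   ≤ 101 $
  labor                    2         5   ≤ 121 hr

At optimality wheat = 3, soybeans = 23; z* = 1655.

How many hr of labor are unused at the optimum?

0

labor used = 2·3 + 5·23 = 121; slack = 121 − 121 = 0.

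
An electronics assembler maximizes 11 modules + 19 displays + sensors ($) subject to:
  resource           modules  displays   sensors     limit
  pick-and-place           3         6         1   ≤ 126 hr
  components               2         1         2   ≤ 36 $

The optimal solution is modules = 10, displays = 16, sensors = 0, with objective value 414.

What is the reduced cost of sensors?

-4

Check each constraint at x*: pick-and-place 126/126 (tight); components 36/36 (tight).
From A_Bᵀ y = c: 3·y_pick-and-place + 2·y_components = 11; 6·y_pick-and-place + 1·y_components = 19.
→ y_pick-and-place = 3 and y_components = 1.
Reduced cost of sensors: c₃ − yᵀa₃ = 1 − (3·1 + 1·2) = 1 − 5 = -4.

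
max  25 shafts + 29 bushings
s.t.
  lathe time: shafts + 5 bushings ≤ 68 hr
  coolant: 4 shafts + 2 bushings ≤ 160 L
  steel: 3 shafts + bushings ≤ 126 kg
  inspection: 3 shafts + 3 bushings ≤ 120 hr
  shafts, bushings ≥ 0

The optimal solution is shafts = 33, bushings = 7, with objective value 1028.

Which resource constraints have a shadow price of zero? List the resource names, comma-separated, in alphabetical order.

lathe time: 68/68 (binding)
coolant: 146/160 (slack 14)
steel: 106/126 (slack 20)
inspection: 120/120 (binding)
By complementary slackness, a constraint with positive slack has shadow price 0 → coolant, steel.

coolant, steel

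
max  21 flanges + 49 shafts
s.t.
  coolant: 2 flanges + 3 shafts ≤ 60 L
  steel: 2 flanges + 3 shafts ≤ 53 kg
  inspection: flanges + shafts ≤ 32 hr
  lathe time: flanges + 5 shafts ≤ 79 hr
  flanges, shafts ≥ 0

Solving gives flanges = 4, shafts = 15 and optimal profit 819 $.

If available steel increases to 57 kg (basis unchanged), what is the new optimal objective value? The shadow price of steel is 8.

Δb = 4, so new z* = 819 + (8)·(4) = 819 + 32 = 851.

851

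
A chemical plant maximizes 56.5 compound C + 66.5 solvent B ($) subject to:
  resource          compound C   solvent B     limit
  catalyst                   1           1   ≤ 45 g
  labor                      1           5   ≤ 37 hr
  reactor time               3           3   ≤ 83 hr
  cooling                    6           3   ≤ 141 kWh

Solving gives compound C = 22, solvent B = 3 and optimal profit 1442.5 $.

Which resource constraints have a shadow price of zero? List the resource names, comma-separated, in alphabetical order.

catalyst, reactor time

catalyst: 25/45 (slack 20)
labor: 37/37 (binding)
reactor time: 75/83 (slack 8)
cooling: 141/141 (binding)
By complementary slackness, a constraint with positive slack has shadow price 0 → catalyst, reactor time.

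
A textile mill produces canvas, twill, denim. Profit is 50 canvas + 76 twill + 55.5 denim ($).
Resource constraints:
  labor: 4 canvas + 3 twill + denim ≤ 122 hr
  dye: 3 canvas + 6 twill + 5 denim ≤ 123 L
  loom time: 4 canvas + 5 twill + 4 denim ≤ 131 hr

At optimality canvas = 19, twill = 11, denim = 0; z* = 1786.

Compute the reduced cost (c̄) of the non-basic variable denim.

At the optimum: labor uses 109 of 122 (slack = 13); dye uses 123 of 123 (binding); loom time uses 131 of 131 (binding).
Since labor is not tight, its dual is 0.
From A_Bᵀ y = c: 3·y_dye + 4·y_loom time = 50; 6·y_dye + 5·y_loom time = 76.
Solving: y_dye = 6, y_loom time = 8.
Reduced cost of denim: c₃ − yᵀa₃ = 55.5 − (6·5 + 8·4) = 55.5 − 62 = -6.5.

-6.5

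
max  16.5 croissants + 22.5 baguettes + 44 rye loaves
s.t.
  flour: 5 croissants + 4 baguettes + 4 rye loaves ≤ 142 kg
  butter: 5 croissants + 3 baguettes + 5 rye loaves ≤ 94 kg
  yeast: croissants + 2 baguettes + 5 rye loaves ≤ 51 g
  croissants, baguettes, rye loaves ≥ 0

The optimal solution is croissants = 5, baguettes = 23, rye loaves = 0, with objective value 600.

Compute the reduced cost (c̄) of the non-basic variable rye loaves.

-8.5

Binding: butter and yeast. Non-binding: flour (25 unused).
Since flour is not tight, its dual is 0.
Dual feasibility on the basic columns requires 5·y_butter + 1·y_yeast = 16.5, 3·y_butter + 2·y_yeast = 22.5.
→ y_butter = 1.5 and y_yeast = 9.
Reduced cost of rye loaves: c₃ − yᵀa₃ = 44 − (1.5·5 + 9·5) = 44 − 52.5 = -8.5.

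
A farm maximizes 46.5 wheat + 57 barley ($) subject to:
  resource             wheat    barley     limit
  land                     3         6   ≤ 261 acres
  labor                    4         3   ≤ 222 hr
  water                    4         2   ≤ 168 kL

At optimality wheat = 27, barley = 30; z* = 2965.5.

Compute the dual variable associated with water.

At the optimum: land uses 261 of 261 (binding); labor uses 198 of 222 (slack = 24); water uses 168 of 168 (binding).
Slack constraints have shadow price 0 (complementary slackness).
The binding rows give the dual system: 3·y_land + 4·y_water = 46.5 and 6·y_land + 2·y_water = 57.
→ y_land = 7.5 and y_water = 6.
Shadow price of water = 6.

6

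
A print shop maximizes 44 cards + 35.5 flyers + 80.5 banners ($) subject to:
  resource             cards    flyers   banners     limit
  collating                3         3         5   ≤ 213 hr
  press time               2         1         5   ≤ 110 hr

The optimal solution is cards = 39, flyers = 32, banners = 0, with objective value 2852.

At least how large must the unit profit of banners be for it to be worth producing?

At the optimum: collating uses 213 of 213 (binding); press time uses 110 of 110 (binding).
Dual feasibility on the basic columns requires 3·y_collating + 2·y_press time = 44, 3·y_collating + 1·y_press time = 35.5.
→ y_collating = 9 and y_press time = 8.5.
banners enters the basis when its profit ≥ yᵀa₃ = 9·5 + 8.5·5 = 87.5.

87.5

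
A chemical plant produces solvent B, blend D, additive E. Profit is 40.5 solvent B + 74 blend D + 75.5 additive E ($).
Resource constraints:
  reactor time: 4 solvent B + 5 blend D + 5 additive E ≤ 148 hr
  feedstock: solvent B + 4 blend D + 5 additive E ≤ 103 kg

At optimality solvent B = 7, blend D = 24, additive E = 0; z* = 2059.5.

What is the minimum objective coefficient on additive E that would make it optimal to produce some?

82.5

At the optimum: reactor time uses 148 of 148 (binding); feedstock uses 103 of 103 (binding).
Dual feasibility on the basic columns requires 4·y_reactor time + 1·y_feedstock = 40.5, 5·y_reactor time + 4·y_feedstock = 74.
→ y_reactor time = 8 and y_feedstock = 8.5.
additive E enters the basis when its profit ≥ yᵀa₃ = 8·5 + 8.5·5 = 82.5.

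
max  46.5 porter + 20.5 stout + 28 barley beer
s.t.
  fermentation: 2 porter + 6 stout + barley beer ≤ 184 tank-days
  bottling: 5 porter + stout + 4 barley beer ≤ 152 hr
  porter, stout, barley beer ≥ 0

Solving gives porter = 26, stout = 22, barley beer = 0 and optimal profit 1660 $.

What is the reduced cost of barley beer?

Both fermentation and bottling are binding at x*.
Dual feasibility on the basic columns requires 2·y_fermentation + 5·y_bottling = 46.5, 6·y_fermentation + 1·y_bottling = 20.5.
Solving: y_fermentation = 2, y_bottling = 8.5.
Reduced cost of barley beer: c₃ − yᵀa₃ = 28 − (2·1 + 8.5·4) = 28 − 36 = -8.

-8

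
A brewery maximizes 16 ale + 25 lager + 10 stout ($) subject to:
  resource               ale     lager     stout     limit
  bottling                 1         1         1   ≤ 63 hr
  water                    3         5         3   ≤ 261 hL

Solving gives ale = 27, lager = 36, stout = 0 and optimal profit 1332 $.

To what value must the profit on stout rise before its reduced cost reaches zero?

16

At the optimum: bottling uses 63 of 63 (binding); water uses 261 of 261 (binding).
The binding rows give the dual system: 1·y_bottling + 3·y_water = 16 and 1·y_bottling + 5·y_water = 25.
→ y_bottling = 2.5 and y_water = 4.5.
stout enters the basis when its profit ≥ yᵀa₃ = 2.5·1 + 4.5·3 = 16.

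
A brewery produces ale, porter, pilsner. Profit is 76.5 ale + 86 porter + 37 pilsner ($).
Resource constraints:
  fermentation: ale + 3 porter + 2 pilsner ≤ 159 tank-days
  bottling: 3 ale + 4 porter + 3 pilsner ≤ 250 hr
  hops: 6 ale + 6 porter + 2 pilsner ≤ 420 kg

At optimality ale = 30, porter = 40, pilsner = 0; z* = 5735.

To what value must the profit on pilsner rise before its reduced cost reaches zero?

44.5

Check each constraint at x*: fermentation 150/159 (slack 9); bottling 250/250 (tight); hops 420/420 (tight).
By complementary slackness, y = 0 for the non-binding constraint.
From A_Bᵀ y = c: 3·y_bottling + 6·y_hops = 76.5; 4·y_bottling + 6·y_hops = 86.
Solving: y_bottling = 9.5, y_hops = 8.
pilsner enters the basis when its profit ≥ yᵀa₃ = 9.5·3 + 8·2 = 44.5.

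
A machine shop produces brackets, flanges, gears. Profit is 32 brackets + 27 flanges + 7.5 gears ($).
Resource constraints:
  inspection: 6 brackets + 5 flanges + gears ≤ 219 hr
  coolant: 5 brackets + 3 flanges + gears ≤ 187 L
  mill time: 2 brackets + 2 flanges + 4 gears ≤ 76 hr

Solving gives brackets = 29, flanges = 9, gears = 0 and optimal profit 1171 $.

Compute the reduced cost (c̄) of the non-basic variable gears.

Check each constraint at x*: inspection 219/219 (tight); coolant 172/187 (slack 15); mill time 76/76 (tight).
Slack constraints have shadow price 0 (complementary slackness).
From A_Bᵀ y = c: 6·y_inspection + 2·y_mill time = 32; 5·y_inspection + 2·y_mill time = 27.
→ y_inspection = 5 and y_mill time = 1.
Reduced cost of gears: c₃ − yᵀa₃ = 7.5 − (5·1 + 1·4) = 7.5 − 9 = -1.5.

-1.5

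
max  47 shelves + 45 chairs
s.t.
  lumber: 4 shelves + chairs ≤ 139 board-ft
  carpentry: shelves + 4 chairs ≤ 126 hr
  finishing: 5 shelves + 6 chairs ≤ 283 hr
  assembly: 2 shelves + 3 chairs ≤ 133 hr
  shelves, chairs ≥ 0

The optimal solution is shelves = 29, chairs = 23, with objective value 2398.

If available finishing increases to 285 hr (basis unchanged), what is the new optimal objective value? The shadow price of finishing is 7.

Δb = 2, so new z* = 2398 + (7)·(2) = 2398 + 14 = 2412.

2412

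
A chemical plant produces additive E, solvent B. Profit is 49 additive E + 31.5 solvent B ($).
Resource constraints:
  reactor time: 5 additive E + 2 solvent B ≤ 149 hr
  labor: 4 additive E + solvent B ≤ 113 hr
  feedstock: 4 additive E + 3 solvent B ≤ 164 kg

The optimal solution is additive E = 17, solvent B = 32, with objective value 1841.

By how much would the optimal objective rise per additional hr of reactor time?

3

Binding: reactor time and feedstock. Non-binding: labor (13 unused).
By complementary slackness, y = 0 for the non-binding constraint.
The binding rows give the dual system: 5·y_reactor time + 4·y_feedstock = 49 and 2·y_reactor time + 3·y_feedstock = 31.5.
Solving: y_reactor time = 3, y_feedstock = 8.5.
Shadow price of reactor time = 3.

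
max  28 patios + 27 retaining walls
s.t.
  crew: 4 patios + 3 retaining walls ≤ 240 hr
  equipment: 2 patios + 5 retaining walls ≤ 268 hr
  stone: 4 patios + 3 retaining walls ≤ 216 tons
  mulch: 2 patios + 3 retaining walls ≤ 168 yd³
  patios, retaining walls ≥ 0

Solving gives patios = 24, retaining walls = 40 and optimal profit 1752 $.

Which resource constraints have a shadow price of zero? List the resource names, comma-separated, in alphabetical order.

crew, equipment

crew: 216/240 (slack 24)
equipment: 248/268 (slack 20)
stone: 216/216 (binding)
mulch: 168/168 (binding)
By complementary slackness, a constraint with positive slack has shadow price 0 → crew, equipment.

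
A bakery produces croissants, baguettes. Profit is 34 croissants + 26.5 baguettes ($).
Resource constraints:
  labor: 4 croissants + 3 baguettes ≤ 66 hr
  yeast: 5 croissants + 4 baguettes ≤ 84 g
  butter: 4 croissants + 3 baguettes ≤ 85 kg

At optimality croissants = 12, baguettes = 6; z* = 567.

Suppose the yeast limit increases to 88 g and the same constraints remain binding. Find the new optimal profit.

583

At the optimum: labor uses 66 of 66 (binding); yeast uses 84 of 84 (binding); butter uses 66 of 85 (slack = 19).
Since butter is not tight, its dual is 0.
Dual feasibility on the basic columns requires 4·y_labor + 5·y_yeast = 34, 3·y_labor + 4·y_yeast = 26.5.
This yields shadow prices y_labor = 3.5, y_yeast = 4.
Δz = y_yeast·Δb = 4 × (4) = 16, so new z* = 567 + 16 = 583.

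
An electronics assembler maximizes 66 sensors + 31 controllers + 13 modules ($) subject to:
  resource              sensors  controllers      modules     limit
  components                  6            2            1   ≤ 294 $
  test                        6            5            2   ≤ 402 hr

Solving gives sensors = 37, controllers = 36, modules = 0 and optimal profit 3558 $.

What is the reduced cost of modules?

-1

Check each constraint at x*: components 294/294 (tight); test 402/402 (tight).
Dual feasibility on the basic columns requires 6·y_components + 6·y_test = 66, 2·y_components + 5·y_test = 31.
Solving: y_components = 8, y_test = 3.
Reduced cost of modules: c₃ − yᵀa₃ = 13 − (8·1 + 3·2) = 13 − 14 = -1.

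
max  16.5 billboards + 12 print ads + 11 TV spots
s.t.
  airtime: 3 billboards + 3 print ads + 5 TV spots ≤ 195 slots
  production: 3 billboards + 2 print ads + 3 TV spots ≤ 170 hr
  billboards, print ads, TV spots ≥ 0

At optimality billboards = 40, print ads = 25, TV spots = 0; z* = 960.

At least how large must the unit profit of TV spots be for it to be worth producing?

At the optimum: airtime uses 195 of 195 (binding); production uses 170 of 170 (binding).
The binding rows give the dual system: 3·y_airtime + 3·y_production = 16.5 and 3·y_airtime + 2·y_production = 12.
→ y_airtime = 1 and y_production = 4.5.
TV spots enters the basis when its profit ≥ yᵀa₃ = 1·5 + 4.5·3 = 18.5.

18.5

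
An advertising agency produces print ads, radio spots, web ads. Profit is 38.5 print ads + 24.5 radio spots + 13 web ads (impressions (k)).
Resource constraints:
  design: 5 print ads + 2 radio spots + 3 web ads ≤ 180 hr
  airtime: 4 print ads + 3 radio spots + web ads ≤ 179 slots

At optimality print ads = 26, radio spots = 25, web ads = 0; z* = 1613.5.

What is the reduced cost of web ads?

Both design and airtime are binding at x*.
From A_Bᵀ y = c: 5·y_design + 4·y_airtime = 38.5; 2·y_design + 3·y_airtime = 24.5.
→ y_design = 2.5 and y_airtime = 6.5.
Reduced cost of web ads: c₃ − yᵀa₃ = 13 − (2.5·3 + 6.5·1) = 13 − 14 = -1.

-1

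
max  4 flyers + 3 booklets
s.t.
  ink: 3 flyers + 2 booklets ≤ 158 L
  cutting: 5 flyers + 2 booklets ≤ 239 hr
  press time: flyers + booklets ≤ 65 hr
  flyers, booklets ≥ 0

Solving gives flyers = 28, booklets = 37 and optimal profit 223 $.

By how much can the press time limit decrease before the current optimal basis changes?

Binding constraints: ink, press time. The basis is B = [[3,2],[1,1]] with det 1.
Per unit decrease in press time, x* moves by d = (2, -3).
The basis stays optimal until cutting becomes binding; allowable decrease = 6.25 hr.

6.25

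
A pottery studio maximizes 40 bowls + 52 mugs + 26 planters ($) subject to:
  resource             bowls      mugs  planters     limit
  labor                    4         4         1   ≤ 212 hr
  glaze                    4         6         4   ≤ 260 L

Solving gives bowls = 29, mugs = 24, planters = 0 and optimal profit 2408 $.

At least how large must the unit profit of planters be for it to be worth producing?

28

Check each constraint at x*: labor 212/212 (tight); glaze 260/260 (tight).
From A_Bᵀ y = c: 4·y_labor + 4·y_glaze = 40; 4·y_labor + 6·y_glaze = 52.
Solving: y_labor = 4, y_glaze = 6.
planters enters the basis when its profit ≥ yᵀa₃ = 4·1 + 6·4 = 28.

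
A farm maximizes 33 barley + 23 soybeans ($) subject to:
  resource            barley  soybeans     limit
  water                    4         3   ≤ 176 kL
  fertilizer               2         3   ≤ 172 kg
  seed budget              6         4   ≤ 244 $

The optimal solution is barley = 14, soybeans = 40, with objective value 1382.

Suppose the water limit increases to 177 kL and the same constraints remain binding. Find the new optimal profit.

1385

Binding: water and seed budget. Non-binding: fertilizer (24 unused).
Since fertilizer is not tight, its dual is 0.
From A_Bᵀ y = c: 4·y_water + 6·y_seed budget = 33; 3·y_water + 4·y_seed budget = 23.
→ y_water = 3 and y_seed budget = 3.5.
Δz = y_water·Δb = 3 × (1) = 3, so new z* = 1382 + 3 = 1385.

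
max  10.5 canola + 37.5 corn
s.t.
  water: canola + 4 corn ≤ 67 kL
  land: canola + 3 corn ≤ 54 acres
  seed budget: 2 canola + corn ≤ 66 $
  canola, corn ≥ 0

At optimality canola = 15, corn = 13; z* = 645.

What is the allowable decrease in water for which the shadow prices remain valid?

Binding constraints: water, land. The basis is B = [[1,4],[1,3]] with det -1.
Per unit decrease in water, x* moves by d = (3, -1).
The basis stays optimal until seed budget becomes binding; allowable decrease = 4.6 kL.

4.6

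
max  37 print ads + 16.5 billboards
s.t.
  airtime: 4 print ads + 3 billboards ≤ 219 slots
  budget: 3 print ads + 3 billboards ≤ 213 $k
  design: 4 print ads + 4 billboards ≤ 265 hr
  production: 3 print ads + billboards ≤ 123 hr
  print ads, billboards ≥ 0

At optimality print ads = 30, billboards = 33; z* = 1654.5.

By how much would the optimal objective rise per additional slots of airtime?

Check each constraint at x*: airtime 219/219 (tight); budget 189/213 (slack 24); design 252/265 (slack 13); production 123/123 (tight).
Since budget, design are not tight, their duals are 0.
From A_Bᵀ y = c: 4·y_airtime + 3·y_production = 37; 3·y_airtime + 1·y_production = 16.5.
Solving: y_airtime = 2.5, y_production = 9.
Shadow price of airtime = 2.5.

2.5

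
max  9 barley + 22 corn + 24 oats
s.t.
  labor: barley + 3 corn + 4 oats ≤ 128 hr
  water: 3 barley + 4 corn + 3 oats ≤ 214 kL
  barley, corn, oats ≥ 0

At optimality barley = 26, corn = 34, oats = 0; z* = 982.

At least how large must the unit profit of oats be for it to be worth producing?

At the optimum: labor uses 128 of 128 (binding); water uses 214 of 214 (binding).
Dual feasibility on the basic columns requires 1·y_labor + 3·y_water = 9, 3·y_labor + 4·y_water = 22.
→ y_labor = 6 and y_water = 1.
oats enters the basis when its profit ≥ yᵀa₃ = 6·4 + 1·3 = 27.

27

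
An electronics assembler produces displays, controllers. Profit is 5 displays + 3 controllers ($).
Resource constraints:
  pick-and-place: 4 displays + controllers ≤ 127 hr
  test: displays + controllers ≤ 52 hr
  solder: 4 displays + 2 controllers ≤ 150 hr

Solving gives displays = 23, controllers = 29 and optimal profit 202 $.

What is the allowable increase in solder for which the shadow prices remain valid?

Binding constraints: test, solder. The basis is B = [[1,1],[4,2]] with det -2.
Per unit increase in solder, x* moves by d = (0.5, -0.5).
The basis stays optimal until pick-and-place becomes binding; allowable increase = 4 hr.

4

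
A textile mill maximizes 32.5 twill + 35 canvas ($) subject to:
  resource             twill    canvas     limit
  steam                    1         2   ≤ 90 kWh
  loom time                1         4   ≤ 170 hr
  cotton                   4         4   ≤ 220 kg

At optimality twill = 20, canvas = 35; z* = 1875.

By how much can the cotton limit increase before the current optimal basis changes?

140

Binding constraints: steam, cotton. The basis is B = [[1,2],[4,4]] with det -4.
Per unit increase in cotton, x* moves by d = (0.5, -0.25).
The basis stays optimal until canvas reaches 0; allowable increase = 140 kg.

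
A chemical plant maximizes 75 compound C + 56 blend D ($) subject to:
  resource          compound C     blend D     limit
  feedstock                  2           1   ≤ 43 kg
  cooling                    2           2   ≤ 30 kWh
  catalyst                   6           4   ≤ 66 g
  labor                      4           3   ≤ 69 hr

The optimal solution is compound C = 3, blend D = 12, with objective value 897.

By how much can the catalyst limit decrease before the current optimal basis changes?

Binding constraints: cooling, catalyst. The basis is B = [[2,2],[6,4]] with det -4.
Per unit decrease in catalyst, x* moves by d = (-0.5, 0.5).
The basis stays optimal until compound C reaches 0; allowable decrease = 6 g.

6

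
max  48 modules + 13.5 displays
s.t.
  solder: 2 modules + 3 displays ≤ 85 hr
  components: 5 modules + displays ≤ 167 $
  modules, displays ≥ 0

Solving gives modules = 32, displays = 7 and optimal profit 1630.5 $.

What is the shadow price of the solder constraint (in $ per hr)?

Check each constraint at x*: solder 85/85 (tight); components 167/167 (tight).
The binding rows give the dual system: 2·y_solder + 5·y_components = 48 and 3·y_solder + 1·y_components = 13.5.
Solving: y_solder = 1.5, y_components = 9.
Shadow price of solder = 1.5.

1.5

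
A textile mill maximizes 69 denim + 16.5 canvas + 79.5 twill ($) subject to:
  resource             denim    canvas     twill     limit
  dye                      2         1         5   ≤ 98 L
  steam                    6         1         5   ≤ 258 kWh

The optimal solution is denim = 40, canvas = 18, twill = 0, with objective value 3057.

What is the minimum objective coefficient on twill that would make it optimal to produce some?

82.5

Check each constraint at x*: dye 98/98 (tight); steam 258/258 (tight).
The binding rows give the dual system: 2·y_dye + 6·y_steam = 69 and 1·y_dye + 1·y_steam = 16.5.
Solving: y_dye = 7.5, y_steam = 9.
twill enters the basis when its profit ≥ yᵀa₃ = 7.5·5 + 9·5 = 82.5.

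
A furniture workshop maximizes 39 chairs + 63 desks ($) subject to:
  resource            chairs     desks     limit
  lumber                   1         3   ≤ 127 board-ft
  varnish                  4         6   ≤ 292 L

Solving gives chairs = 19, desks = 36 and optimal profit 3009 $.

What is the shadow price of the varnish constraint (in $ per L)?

9

At the optimum: lumber uses 127 of 127 (binding); varnish uses 292 of 292 (binding).
Dual feasibility on the basic columns requires 1·y_lumber + 4·y_varnish = 39, 3·y_lumber + 6·y_varnish = 63.
Solving: y_lumber = 3, y_varnish = 9.
Shadow price of varnish = 9.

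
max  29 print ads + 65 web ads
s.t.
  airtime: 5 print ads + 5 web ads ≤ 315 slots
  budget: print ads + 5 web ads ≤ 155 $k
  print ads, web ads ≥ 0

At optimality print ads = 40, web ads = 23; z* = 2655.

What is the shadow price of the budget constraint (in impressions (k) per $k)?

9

At the optimum: airtime uses 315 of 315 (binding); budget uses 155 of 155 (binding).
From A_Bᵀ y = c: 5·y_airtime + 1·y_budget = 29; 5·y_airtime + 5·y_budget = 65.
This yields shadow prices y_airtime = 4, y_budget = 9.
Shadow price of budget = 9.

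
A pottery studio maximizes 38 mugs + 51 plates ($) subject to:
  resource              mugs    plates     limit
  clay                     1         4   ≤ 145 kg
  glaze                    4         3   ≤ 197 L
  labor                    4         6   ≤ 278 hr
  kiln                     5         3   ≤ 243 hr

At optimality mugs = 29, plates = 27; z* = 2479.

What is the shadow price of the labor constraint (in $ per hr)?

7.5

Binding: glaze and labor. Non-binding: clay (8 unused), kiln (17 unused).
By complementary slackness, y = 0 for the non-binding constraints.
From A_Bᵀ y = c: 4·y_glaze + 4·y_labor = 38; 3·y_glaze + 6·y_labor = 51.
This yields shadow prices y_glaze = 2, y_labor = 7.5.
Shadow price of labor = 7.5.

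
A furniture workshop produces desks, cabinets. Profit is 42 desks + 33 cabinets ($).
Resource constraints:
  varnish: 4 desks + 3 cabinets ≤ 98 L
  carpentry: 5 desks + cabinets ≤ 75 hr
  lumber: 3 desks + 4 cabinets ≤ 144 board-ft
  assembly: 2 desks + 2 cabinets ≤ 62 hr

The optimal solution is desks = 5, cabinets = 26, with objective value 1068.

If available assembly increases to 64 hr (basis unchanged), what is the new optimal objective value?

Binding: varnish and assembly. Non-binding: carpentry (24 unused), lumber (25 unused).
Slack constraints have shadow price 0 (complementary slackness).
The binding rows give the dual system: 4·y_varnish + 2·y_assembly = 42 and 3·y_varnish + 2·y_assembly = 33.
This yields shadow prices y_varnish = 9, y_assembly = 3.
Δz = y_assembly·Δb = 3 × (2) = 6, so new z* = 1068 + 6 = 1074.

1074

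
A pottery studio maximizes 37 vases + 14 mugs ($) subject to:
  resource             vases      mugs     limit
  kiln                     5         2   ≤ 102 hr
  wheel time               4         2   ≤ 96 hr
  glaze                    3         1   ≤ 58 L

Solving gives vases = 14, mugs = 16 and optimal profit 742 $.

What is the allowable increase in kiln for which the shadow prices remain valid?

4

Binding constraints: kiln, glaze. The basis is B = [[5,2],[3,1]] with det -1.
Per unit increase in kiln, x* moves by d = (-1, 3).
The basis stays optimal until wheel time becomes binding; allowable increase = 4 hr.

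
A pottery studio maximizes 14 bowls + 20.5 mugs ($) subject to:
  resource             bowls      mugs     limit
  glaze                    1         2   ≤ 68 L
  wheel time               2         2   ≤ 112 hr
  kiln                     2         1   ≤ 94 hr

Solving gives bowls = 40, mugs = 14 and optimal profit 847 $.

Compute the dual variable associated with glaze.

9

Check each constraint at x*: glaze 68/68 (tight); wheel time 108/112 (slack 4); kiln 94/94 (tight).
Since wheel time is not tight, its dual is 0.
Dual feasibility on the basic columns requires 1·y_glaze + 2·y_kiln = 14, 2·y_glaze + 1·y_kiln = 20.5.
This yields shadow prices y_glaze = 9, y_kiln = 2.5.
Shadow price of glaze = 9.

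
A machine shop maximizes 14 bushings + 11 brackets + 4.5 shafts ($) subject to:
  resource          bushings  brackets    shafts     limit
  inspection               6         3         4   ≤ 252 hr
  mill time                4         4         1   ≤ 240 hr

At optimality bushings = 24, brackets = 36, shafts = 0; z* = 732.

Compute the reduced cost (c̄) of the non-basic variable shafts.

-1.5

At the optimum: inspection uses 252 of 252 (binding); mill time uses 240 of 240 (binding).
The binding rows give the dual system: 6·y_inspection + 4·y_mill time = 14 and 3·y_inspection + 4·y_mill time = 11.
→ y_inspection = 1 and y_mill time = 2.
Reduced cost of shafts: c₃ − yᵀa₃ = 4.5 − (1·4 + 2·1) = 4.5 − 6 = -1.5.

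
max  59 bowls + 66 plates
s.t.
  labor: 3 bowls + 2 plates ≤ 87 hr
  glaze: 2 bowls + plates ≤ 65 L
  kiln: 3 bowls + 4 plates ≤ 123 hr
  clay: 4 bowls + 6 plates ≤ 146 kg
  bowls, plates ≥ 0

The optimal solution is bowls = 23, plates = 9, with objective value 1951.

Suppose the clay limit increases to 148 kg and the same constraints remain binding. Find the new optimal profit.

Binding: labor and clay. Non-binding: glaze (10 unused), kiln (18 unused).
By complementary slackness, y = 0 for the non-binding constraints.
From A_Bᵀ y = c: 3·y_labor + 4·y_clay = 59; 2·y_labor + 6·y_clay = 66.
Solving: y_labor = 9, y_clay = 8.
Δz = y_clay·Δb = 8 × (2) = 16, so new z* = 1951 + 16 = 1967.

1967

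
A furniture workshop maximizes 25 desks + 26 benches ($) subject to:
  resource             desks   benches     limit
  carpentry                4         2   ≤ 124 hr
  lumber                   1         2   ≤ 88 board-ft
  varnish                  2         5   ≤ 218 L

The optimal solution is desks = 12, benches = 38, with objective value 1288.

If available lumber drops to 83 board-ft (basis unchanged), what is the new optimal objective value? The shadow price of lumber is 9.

1243

Δb = -5, so new z* = 1288 + (9)·(-5) = 1288 − 45 = 1243.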